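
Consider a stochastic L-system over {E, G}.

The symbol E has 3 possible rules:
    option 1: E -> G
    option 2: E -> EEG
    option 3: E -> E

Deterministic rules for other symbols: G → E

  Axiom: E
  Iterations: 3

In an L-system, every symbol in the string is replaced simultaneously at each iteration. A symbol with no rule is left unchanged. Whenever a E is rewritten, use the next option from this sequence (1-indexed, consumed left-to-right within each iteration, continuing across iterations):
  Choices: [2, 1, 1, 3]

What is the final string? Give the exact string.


Step 0: E
Step 1: EEG  (used choices [2])
Step 2: GGE  (used choices [1, 1])
Step 3: EEE  (used choices [3])

Answer: EEE


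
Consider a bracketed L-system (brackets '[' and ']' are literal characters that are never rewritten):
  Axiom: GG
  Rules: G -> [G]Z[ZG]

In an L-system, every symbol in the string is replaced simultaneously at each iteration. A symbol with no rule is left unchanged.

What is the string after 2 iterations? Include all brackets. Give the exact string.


Step 0: GG
Step 1: [G]Z[ZG][G]Z[ZG]
Step 2: [[G]Z[ZG]]Z[Z[G]Z[ZG]][[G]Z[ZG]]Z[Z[G]Z[ZG]]

Answer: [[G]Z[ZG]]Z[Z[G]Z[ZG]][[G]Z[ZG]]Z[Z[G]Z[ZG]]


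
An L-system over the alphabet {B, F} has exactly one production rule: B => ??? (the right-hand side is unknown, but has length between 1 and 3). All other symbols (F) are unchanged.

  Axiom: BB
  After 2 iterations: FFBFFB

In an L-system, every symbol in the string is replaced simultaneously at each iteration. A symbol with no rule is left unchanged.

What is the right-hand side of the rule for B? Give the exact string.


Trying B => FB:
  Step 0: BB
  Step 1: FBFB
  Step 2: FFBFFB
Matches the given result.

Answer: FB


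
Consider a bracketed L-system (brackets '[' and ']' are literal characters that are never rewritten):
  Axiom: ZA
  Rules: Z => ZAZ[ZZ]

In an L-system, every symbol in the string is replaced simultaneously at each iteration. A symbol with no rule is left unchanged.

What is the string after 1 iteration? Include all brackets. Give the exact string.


Step 0: ZA
Step 1: ZAZ[ZZ]A

Answer: ZAZ[ZZ]A


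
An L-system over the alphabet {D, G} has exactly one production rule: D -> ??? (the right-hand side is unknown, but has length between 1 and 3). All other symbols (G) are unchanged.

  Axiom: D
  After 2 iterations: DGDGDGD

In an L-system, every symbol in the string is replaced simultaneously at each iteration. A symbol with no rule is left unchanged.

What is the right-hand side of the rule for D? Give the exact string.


Answer: DGD

Derivation:
Trying D -> DGD:
  Step 0: D
  Step 1: DGD
  Step 2: DGDGDGD
Matches the given result.


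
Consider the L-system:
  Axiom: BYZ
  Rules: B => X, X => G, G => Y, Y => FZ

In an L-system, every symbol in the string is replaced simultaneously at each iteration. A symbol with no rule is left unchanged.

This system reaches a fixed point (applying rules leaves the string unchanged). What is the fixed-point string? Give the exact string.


Step 0: BYZ
Step 1: XFZZ
Step 2: GFZZ
Step 3: YFZZ
Step 4: FZFZZ
Step 5: FZFZZ  (unchanged — fixed point at step 4)

Answer: FZFZZ


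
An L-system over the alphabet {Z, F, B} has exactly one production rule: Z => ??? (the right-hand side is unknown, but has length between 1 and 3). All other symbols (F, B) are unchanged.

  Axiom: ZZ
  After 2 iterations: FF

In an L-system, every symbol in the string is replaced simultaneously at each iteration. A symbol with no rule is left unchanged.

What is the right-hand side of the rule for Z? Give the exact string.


Answer: F

Derivation:
Trying Z => F:
  Step 0: ZZ
  Step 1: FF
  Step 2: FF
Matches the given result.


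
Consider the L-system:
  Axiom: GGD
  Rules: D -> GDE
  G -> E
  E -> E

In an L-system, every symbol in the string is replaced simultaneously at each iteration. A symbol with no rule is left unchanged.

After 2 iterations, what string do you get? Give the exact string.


Answer: EEEGDEE

Derivation:
Step 0: GGD
Step 1: EEGDE
Step 2: EEEGDEE


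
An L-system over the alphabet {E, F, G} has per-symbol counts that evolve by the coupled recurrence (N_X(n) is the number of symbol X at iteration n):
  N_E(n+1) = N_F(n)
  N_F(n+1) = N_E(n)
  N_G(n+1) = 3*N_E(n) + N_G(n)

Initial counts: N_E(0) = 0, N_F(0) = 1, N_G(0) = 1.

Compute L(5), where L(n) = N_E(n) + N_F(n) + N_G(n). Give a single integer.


Step 0: N_E=0, N_F=1, N_G=1, L=2
Step 1: N_E=1, N_F=0, N_G=1, L=2
Step 2: N_E=0, N_F=1, N_G=4, L=5
Step 3: N_E=1, N_F=0, N_G=4, L=5
Step 4: N_E=0, N_F=1, N_G=7, L=8
Step 5: N_E=1, N_F=0, N_G=7, L=8

Answer: 8


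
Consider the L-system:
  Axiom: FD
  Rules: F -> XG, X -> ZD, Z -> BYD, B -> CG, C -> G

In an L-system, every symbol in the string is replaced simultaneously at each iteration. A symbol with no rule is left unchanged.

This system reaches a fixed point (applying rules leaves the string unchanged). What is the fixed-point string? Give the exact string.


Step 0: FD
Step 1: XGD
Step 2: ZDGD
Step 3: BYDDGD
Step 4: CGYDDGD
Step 5: GGYDDGD
Step 6: GGYDDGD  (unchanged — fixed point at step 5)

Answer: GGYDDGD


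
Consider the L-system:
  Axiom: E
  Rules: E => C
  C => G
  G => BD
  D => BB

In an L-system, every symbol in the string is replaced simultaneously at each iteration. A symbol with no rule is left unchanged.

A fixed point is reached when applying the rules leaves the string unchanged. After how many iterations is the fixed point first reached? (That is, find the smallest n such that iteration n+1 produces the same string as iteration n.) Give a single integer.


Step 0: E
Step 1: C
Step 2: G
Step 3: BD
Step 4: BBB
Step 5: BBB  (unchanged — fixed point at step 4)

Answer: 4


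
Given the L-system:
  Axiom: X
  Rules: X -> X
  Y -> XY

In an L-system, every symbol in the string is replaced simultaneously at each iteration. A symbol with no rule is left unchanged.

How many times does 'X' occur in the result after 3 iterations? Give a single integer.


Answer: 1

Derivation:
Step 0: X  (1 'X')
Step 1: X  (1 'X')
Step 2: X  (1 'X')
Step 3: X  (1 'X')


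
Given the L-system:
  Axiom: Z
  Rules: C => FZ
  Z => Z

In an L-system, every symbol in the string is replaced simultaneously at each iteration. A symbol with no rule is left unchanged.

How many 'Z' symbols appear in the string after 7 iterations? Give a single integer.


Step 0: Z  (1 'Z')
Step 1: Z  (1 'Z')
Step 2: Z  (1 'Z')
Step 3: Z  (1 'Z')
Step 4: Z  (1 'Z')
Step 5: Z  (1 'Z')
Step 6: Z  (1 'Z')
Step 7: Z  (1 'Z')

Answer: 1


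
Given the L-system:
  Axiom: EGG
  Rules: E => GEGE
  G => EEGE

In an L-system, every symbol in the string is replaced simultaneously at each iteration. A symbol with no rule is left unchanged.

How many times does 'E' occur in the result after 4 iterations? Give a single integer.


Answer: 460

Derivation:
Step 0: EGG  (1 'E')
Step 1: GEGEEEGEEEGE  (8 'E')
Step 2: EEGEGEGEEEGEGEGEGEGEGEGEEEGEGEGEGEGEGEGEEEGEGEGE  (28 'E')
Step 3: GEGEGEGEEEGEGEGEEEGEGEGEEEGEGEGEGEGEGEGEEEGEGEGEEEGEGEGEEEGEGEGEEEGEGEGEEEGEGEGEEEGEGEGEEEGEGEGEGEGEGEGEEEGEGEGEEEGEGEGEEEGEGEGEEEGEGEGEEEGEGEGEEEGEGEGEEEGEGEGEGEGEGEGEEEGEGEGEEEGEGEGEEEGEGEGE  (116 'E')
Step 4: EEGEGEGEEEGEGEGEEEGEGEGEEEGEGEGEGEGEGEGEEEGEGEGEEEGEGEGEEEGEGEGEGEGEGEGEEEGEGEGEEEGEGEGEEEGEGEGEGEGEGEGEEEGEGEGEEEGEGEGEEEGEGEGEEEGEGEGEEEGEGEGEEEGEGEGEEEGEGEGEGEGEGEGEEEGEGEGEEEGEGEGEEEGEGEGEGEGEGEGEEEGEGEGEEEGEGEGEEEGEGEGEGEGEGEGEEEGEGEGEEEGEGEGEEEGEGEGEGEGEGEGEEEGEGEGEEEGEGEGEEEGEGEGEGEGEGEGEEEGEGEGEEEGEGEGEEEGEGEGEGEGEGEGEEEGEGEGEEEGEGEGEEEGEGEGEGEGEGEGEEEGEGEGEEEGEGEGEEEGEGEGEEEGEGEGEEEGEGEGEEEGEGEGEEEGEGEGEGEGEGEGEEEGEGEGEEEGEGEGEEEGEGEGEGEGEGEGEEEGEGEGEEEGEGEGEEEGEGEGEGEGEGEGEEEGEGEGEEEGEGEGEEEGEGEGEGEGEGEGEEEGEGEGEEEGEGEGEEEGEGEGEGEGEGEGEEEGEGEGEEEGEGEGEEEGEGEGEGEGEGEGEEEGEGEGEEEGEGEGEEEGEGEGEGEGEGEGEEEGEGEGEEEGEGEGEEEGEGEGEEEGEGEGEEEGEGEGEEEGEGEGEEEGEGEGEGEGEGEGEEEGEGEGEEEGEGEGEEEGEGEGEGEGEGEGEEEGEGEGEEEGEGEGEEEGEGEGEGEGEGEGEEEGEGEGEEEGEGEGEEEGEGEGE  (460 'E')


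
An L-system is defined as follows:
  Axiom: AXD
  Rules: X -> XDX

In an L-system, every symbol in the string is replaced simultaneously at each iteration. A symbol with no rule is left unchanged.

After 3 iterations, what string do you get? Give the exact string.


Step 0: AXD
Step 1: AXDXD
Step 2: AXDXDXDXD
Step 3: AXDXDXDXDXDXDXDXD

Answer: AXDXDXDXDXDXDXDXD


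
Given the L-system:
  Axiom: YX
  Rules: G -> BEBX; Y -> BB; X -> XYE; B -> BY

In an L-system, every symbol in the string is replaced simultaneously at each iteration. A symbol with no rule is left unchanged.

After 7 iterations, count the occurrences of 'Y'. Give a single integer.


Answer: 85

Derivation:
Step 0: YX  (1 'Y')
Step 1: BBXYE  (1 'Y')
Step 2: BYBYXYEBBE  (3 'Y')
Step 3: BYBBBYBBXYEBBEBYBYE  (5 'Y')
Step 4: BYBBBYBYBYBBBYBYXYEBBEBYBYEBYBBBYBBE  (11 'Y')
Step 5: BYBBBYBYBYBBBYBBBYBBBYBYBYBBBYBBXYEBBEBYBYEBYBBBYBBEBYBBBYBYBYBBBYBYE  (21 'Y')
Step 6: BYBBBYBYBYBBBYBBBYBBBYBYBYBBBYBYBYBBBYBYBYBBBYBBBYBBBYBYBYBBBYBYXYEBBEBYBYEBYBBBYBBEBYBBBYBYBYBBBYBYEBYBBBYBYBYBBBYBBBYBBBYBYBYBBBYBBE  (43 'Y')
Step 7: BYBBBYBYBYBBBYBBBYBBBYBYBYBBBYBYBYBBBYBYBYBBBYBBBYBBBYBYBYBBBYBBBYBBBYBYBYBBBYBBBYBBBYBYBYBBBYBYBYBBBYBYBYBBBYBBBYBBBYBYBYBBBYBBXYEBBEBYBYEBYBBBYBBEBYBBBYBYBYBBBYBYEBYBBBYBYBYBBBYBBBYBBBYBYBYBBBYBBEBYBBBYBYBYBBBYBBBYBBBYBYBYBBBYBYBYBBBYBYBYBBBYBBBYBBBYBYBYBBBYBYE  (85 'Y')


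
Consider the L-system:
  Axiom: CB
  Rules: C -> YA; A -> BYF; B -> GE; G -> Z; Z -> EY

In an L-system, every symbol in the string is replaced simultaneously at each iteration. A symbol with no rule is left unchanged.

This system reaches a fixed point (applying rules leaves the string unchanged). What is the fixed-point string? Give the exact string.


Answer: YEYEYFEYE

Derivation:
Step 0: CB
Step 1: YAGE
Step 2: YBYFZE
Step 3: YGEYFEYE
Step 4: YZEYFEYE
Step 5: YEYEYFEYE
Step 6: YEYEYFEYE  (unchanged — fixed point at step 5)


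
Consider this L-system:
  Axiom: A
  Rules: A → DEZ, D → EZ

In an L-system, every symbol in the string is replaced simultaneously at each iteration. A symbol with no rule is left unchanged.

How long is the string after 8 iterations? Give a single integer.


Step 0: length = 1
Step 1: length = 3
Step 2: length = 4
Step 3: length = 4
Step 4: length = 4
Step 5: length = 4
Step 6: length = 4
Step 7: length = 4
Step 8: length = 4

Answer: 4


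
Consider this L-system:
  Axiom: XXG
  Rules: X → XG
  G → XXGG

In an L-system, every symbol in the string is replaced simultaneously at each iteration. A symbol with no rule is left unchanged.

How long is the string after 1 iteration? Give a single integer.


Step 0: length = 3
Step 1: length = 8

Answer: 8


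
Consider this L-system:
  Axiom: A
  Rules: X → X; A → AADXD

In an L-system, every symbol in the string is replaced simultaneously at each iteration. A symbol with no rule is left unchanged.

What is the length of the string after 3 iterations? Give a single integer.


Answer: 29

Derivation:
Step 0: length = 1
Step 1: length = 5
Step 2: length = 13
Step 3: length = 29


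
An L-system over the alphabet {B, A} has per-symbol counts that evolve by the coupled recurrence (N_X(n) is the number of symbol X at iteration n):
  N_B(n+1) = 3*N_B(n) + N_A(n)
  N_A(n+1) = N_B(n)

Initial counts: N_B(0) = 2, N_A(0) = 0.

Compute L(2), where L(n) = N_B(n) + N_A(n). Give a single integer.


Step 0: N_B=2, N_A=0, L=2
Step 1: N_B=6, N_A=2, L=8
Step 2: N_B=20, N_A=6, L=26

Answer: 26


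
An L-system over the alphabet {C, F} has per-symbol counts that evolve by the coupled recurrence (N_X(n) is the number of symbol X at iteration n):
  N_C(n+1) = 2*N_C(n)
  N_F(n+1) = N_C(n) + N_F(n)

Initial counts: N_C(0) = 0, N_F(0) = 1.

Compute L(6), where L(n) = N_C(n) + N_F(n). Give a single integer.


Step 0: N_C=0, N_F=1, L=1
Step 1: N_C=0, N_F=1, L=1
Step 2: N_C=0, N_F=1, L=1
Step 3: N_C=0, N_F=1, L=1
Step 4: N_C=0, N_F=1, L=1
Step 5: N_C=0, N_F=1, L=1
Step 6: N_C=0, N_F=1, L=1

Answer: 1


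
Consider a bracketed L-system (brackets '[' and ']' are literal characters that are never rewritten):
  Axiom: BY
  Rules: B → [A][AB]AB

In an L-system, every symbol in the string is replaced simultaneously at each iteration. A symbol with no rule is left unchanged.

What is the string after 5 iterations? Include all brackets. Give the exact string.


Answer: [A][A[A][A[A][A[A][A[A][AB]AB]A[A][AB]AB]A[A][A[A][AB]AB]A[A][AB]AB]A[A][A[A][A[A][AB]AB]A[A][AB]AB]A[A][A[A][AB]AB]A[A][AB]AB]A[A][A[A][A[A][A[A][AB]AB]A[A][AB]AB]A[A][A[A][AB]AB]A[A][AB]AB]A[A][A[A][A[A][AB]AB]A[A][AB]AB]A[A][A[A][AB]AB]A[A][AB]ABY

Derivation:
Step 0: BY
Step 1: [A][AB]ABY
Step 2: [A][A[A][AB]AB]A[A][AB]ABY
Step 3: [A][A[A][A[A][AB]AB]A[A][AB]AB]A[A][A[A][AB]AB]A[A][AB]ABY
Step 4: [A][A[A][A[A][A[A][AB]AB]A[A][AB]AB]A[A][A[A][AB]AB]A[A][AB]AB]A[A][A[A][A[A][AB]AB]A[A][AB]AB]A[A][A[A][AB]AB]A[A][AB]ABY
Step 5: [A][A[A][A[A][A[A][A[A][AB]AB]A[A][AB]AB]A[A][A[A][AB]AB]A[A][AB]AB]A[A][A[A][A[A][AB]AB]A[A][AB]AB]A[A][A[A][AB]AB]A[A][AB]AB]A[A][A[A][A[A][A[A][AB]AB]A[A][AB]AB]A[A][A[A][AB]AB]A[A][AB]AB]A[A][A[A][A[A][AB]AB]A[A][AB]AB]A[A][A[A][AB]AB]A[A][AB]ABY


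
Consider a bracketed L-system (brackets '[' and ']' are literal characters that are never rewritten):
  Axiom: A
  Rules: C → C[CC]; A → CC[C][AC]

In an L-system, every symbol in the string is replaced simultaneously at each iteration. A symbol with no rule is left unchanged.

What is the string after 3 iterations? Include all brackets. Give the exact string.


Step 0: A
Step 1: CC[C][AC]
Step 2: C[CC]C[CC][C[CC]][CC[C][AC]C[CC]]
Step 3: C[CC][C[CC]C[CC]]C[CC][C[CC]C[CC]][C[CC][C[CC]C[CC]]][C[CC]C[CC][C[CC]][CC[C][AC]C[CC]]C[CC][C[CC]C[CC]]]

Answer: C[CC][C[CC]C[CC]]C[CC][C[CC]C[CC]][C[CC][C[CC]C[CC]]][C[CC]C[CC][C[CC]][CC[C][AC]C[CC]]C[CC][C[CC]C[CC]]]


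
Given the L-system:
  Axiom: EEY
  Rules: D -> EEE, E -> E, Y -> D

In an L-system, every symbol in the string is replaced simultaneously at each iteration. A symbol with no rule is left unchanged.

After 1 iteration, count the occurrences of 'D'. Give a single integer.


Step 0: EEY  (0 'D')
Step 1: EED  (1 'D')

Answer: 1


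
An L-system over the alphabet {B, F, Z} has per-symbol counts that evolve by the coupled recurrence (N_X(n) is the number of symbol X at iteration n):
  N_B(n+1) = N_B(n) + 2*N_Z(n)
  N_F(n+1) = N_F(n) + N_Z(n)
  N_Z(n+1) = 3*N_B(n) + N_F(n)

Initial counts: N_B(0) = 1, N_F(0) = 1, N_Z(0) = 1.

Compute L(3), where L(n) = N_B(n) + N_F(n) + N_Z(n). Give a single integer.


Step 0: N_B=1, N_F=1, N_Z=1, L=3
Step 1: N_B=3, N_F=2, N_Z=4, L=9
Step 2: N_B=11, N_F=6, N_Z=11, L=28
Step 3: N_B=33, N_F=17, N_Z=39, L=89

Answer: 89


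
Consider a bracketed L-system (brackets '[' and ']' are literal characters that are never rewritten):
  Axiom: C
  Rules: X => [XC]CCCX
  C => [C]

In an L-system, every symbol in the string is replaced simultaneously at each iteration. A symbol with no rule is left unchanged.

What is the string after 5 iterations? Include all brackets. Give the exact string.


Step 0: C
Step 1: [C]
Step 2: [[C]]
Step 3: [[[C]]]
Step 4: [[[[C]]]]
Step 5: [[[[[C]]]]]

Answer: [[[[[C]]]]]


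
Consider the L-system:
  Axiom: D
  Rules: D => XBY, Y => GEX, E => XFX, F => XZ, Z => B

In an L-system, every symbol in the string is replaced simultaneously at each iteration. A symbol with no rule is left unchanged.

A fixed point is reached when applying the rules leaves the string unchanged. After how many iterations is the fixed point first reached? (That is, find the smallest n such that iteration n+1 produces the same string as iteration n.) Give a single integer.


Answer: 5

Derivation:
Step 0: D
Step 1: XBY
Step 2: XBGEX
Step 3: XBGXFXX
Step 4: XBGXXZXX
Step 5: XBGXXBXX
Step 6: XBGXXBXX  (unchanged — fixed point at step 5)


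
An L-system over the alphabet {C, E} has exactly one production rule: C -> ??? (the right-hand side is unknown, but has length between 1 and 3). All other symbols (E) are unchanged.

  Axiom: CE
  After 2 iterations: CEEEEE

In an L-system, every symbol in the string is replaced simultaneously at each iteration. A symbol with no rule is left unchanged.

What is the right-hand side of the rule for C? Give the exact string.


Trying C -> CEE:
  Step 0: CE
  Step 1: CEEE
  Step 2: CEEEEE
Matches the given result.

Answer: CEE


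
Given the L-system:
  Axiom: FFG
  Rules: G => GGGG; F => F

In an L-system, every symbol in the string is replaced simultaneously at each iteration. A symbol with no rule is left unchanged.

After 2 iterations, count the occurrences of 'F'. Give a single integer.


Answer: 2

Derivation:
Step 0: FFG  (2 'F')
Step 1: FFGGGG  (2 'F')
Step 2: FFGGGGGGGGGGGGGGGG  (2 'F')


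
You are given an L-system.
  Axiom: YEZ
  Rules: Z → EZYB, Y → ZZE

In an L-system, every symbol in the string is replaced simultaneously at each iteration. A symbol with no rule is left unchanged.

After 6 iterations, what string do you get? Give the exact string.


Step 0: YEZ
Step 1: ZZEEEZYB
Step 2: EZYBEZYBEEEEZYBZZEB
Step 3: EEZYBZZEBEEZYBZZEBEEEEEZYBZZEBEZYBEZYBEB
Step 4: EEEZYBZZEBEZYBEZYBEBEEEZYBZZEBEZYBEZYBEBEEEEEEZYBZZEBEZYBEZYBEBEEZYBZZEBEEZYBZZEBEB
Step 5: EEEEZYBZZEBEZYBEZYBEBEEZYBZZEBEEZYBZZEBEBEEEEZYBZZEBEZYBEZYBEBEEZYBZZEBEEZYBZZEBEBEEEEEEEZYBZZEBEZYBEZYBEBEEZYBZZEBEEZYBZZEBEBEEEZYBZZEBEZYBEZYBEBEEEZYBZZEBEZYBEZYBEBEB
Step 6: EEEEEZYBZZEBEZYBEZYBEBEEZYBZZEBEEZYBZZEBEBEEEZYBZZEBEZYBEZYBEBEEEZYBZZEBEZYBEZYBEBEBEEEEEZYBZZEBEZYBEZYBEBEEZYBZZEBEEZYBZZEBEBEEEZYBZZEBEZYBEZYBEBEEEZYBZZEBEZYBEZYBEBEBEEEEEEEEZYBZZEBEZYBEZYBEBEEZYBZZEBEEZYBZZEBEBEEEZYBZZEBEZYBEZYBEBEEEZYBZZEBEZYBEZYBEBEBEEEEZYBZZEBEZYBEZYBEBEEZYBZZEBEEZYBZZEBEBEEEEZYBZZEBEZYBEZYBEBEEZYBZZEBEEZYBZZEBEBEB

Answer: EEEEEZYBZZEBEZYBEZYBEBEEZYBZZEBEEZYBZZEBEBEEEZYBZZEBEZYBEZYBEBEEEZYBZZEBEZYBEZYBEBEBEEEEEZYBZZEBEZYBEZYBEBEEZYBZZEBEEZYBZZEBEBEEEZYBZZEBEZYBEZYBEBEEEZYBZZEBEZYBEZYBEBEBEEEEEEEEZYBZZEBEZYBEZYBEBEEZYBZZEBEEZYBZZEBEBEEEZYBZZEBEZYBEZYBEBEEEZYBZZEBEZYBEZYBEBEBEEEEZYBZZEBEZYBEZYBEBEEZYBZZEBEEZYBZZEBEBEEEEZYBZZEBEZYBEZYBEBEEZYBZZEBEEZYBZZEBEBEB


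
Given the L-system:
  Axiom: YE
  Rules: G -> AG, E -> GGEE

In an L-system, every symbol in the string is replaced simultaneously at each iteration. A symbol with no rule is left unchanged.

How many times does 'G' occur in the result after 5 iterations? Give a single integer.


Step 0: YE  (0 'G')
Step 1: YGGEE  (2 'G')
Step 2: YAGAGGGEEGGEE  (6 'G')
Step 3: YAAGAAGAGAGGGEEGGEEAGAGGGEEGGEE  (14 'G')
Step 4: YAAAGAAAGAAGAAGAGAGGGEEGGEEAGAGGGEEGGEEAAGAAGAGAGGGEEGGEEAGAGGGEEGGEE  (30 'G')
Step 5: YAAAAGAAAAGAAAGAAAGAAGAAGAGAGGGEEGGEEAGAGGGEEGGEEAAGAAGAGAGGGEEGGEEAGAGGGEEGGEEAAAGAAAGAAGAAGAGAGGGEEGGEEAGAGGGEEGGEEAAGAAGAGAGGGEEGGEEAGAGGGEEGGEE  (62 'G')

Answer: 62


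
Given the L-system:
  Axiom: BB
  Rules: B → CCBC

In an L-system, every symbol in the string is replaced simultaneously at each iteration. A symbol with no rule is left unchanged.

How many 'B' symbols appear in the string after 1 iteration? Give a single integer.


Answer: 2

Derivation:
Step 0: BB  (2 'B')
Step 1: CCBCCCBC  (2 'B')


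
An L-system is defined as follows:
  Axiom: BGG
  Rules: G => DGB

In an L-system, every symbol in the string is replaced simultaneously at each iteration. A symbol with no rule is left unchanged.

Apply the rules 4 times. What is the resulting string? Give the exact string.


Answer: BDDDDGBBBBDDDDGBBBB

Derivation:
Step 0: BGG
Step 1: BDGBDGB
Step 2: BDDGBBDDGBB
Step 3: BDDDGBBBDDDGBBB
Step 4: BDDDDGBBBBDDDDGBBBB


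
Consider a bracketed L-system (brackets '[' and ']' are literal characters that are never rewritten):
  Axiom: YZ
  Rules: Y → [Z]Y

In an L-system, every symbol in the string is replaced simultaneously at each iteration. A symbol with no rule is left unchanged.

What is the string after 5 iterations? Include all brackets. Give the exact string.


Answer: [Z][Z][Z][Z][Z]YZ

Derivation:
Step 0: YZ
Step 1: [Z]YZ
Step 2: [Z][Z]YZ
Step 3: [Z][Z][Z]YZ
Step 4: [Z][Z][Z][Z]YZ
Step 5: [Z][Z][Z][Z][Z]YZ


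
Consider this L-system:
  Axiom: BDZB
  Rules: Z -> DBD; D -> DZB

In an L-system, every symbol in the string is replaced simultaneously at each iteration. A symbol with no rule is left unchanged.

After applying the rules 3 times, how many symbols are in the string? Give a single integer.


Step 0: length = 4
Step 1: length = 8
Step 2: length = 16
Step 3: length = 32

Answer: 32


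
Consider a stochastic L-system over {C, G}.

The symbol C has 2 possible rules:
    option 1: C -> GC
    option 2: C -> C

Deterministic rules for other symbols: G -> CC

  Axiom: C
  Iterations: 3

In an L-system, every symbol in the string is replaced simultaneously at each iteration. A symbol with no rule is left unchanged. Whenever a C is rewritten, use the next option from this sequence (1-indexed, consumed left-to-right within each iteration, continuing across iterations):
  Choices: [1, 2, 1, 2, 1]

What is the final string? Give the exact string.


Answer: GCCGC

Derivation:
Step 0: C
Step 1: GC  (used choices [1])
Step 2: CCC  (used choices [2])
Step 3: GCCGC  (used choices [1, 2, 1])


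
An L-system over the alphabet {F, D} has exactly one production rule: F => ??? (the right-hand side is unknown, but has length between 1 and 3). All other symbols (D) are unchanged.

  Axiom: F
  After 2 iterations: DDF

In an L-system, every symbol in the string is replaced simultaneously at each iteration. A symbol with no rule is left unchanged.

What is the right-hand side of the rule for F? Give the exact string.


Answer: DF

Derivation:
Trying F => DF:
  Step 0: F
  Step 1: DF
  Step 2: DDF
Matches the given result.


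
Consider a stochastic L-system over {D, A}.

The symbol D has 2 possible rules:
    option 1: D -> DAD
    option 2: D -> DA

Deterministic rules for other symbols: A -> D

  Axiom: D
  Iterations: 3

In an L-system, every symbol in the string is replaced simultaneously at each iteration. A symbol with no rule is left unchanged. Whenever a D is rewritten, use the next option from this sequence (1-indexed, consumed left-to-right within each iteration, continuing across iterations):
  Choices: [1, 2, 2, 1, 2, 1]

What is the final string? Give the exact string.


Step 0: D
Step 1: DAD  (used choices [1])
Step 2: DADDA  (used choices [2, 2])
Step 3: DADDDADADD  (used choices [1, 2, 1])

Answer: DADDDADADD


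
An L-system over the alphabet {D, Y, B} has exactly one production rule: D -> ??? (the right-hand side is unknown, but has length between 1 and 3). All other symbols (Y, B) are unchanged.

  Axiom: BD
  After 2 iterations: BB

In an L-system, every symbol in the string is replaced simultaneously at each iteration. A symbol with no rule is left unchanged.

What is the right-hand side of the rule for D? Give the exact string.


Trying D -> B:
  Step 0: BD
  Step 1: BB
  Step 2: BB
Matches the given result.

Answer: B


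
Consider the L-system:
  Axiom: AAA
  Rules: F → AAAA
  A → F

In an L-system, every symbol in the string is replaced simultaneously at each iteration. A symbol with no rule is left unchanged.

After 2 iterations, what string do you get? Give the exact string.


Step 0: AAA
Step 1: FFF
Step 2: AAAAAAAAAAAA

Answer: AAAAAAAAAAAA


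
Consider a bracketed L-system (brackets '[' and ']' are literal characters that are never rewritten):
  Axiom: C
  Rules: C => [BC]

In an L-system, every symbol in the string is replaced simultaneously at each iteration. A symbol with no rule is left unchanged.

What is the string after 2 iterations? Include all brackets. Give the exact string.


Step 0: C
Step 1: [BC]
Step 2: [B[BC]]

Answer: [B[BC]]


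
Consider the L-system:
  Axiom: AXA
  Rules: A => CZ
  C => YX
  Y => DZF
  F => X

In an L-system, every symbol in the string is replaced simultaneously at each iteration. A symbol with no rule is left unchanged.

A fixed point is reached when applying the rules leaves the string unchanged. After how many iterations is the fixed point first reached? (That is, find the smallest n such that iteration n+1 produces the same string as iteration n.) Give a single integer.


Answer: 4

Derivation:
Step 0: AXA
Step 1: CZXCZ
Step 2: YXZXYXZ
Step 3: DZFXZXDZFXZ
Step 4: DZXXZXDZXXZ
Step 5: DZXXZXDZXXZ  (unchanged — fixed point at step 4)


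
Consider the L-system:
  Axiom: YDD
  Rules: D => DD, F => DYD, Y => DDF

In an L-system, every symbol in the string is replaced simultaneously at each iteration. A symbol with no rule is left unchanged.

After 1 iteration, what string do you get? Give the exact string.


Answer: DDFDDDD

Derivation:
Step 0: YDD
Step 1: DDFDDDD


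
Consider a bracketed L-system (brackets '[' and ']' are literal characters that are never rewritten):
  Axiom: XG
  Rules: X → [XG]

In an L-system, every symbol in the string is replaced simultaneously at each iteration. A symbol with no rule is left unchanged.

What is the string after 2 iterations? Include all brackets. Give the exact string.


Step 0: XG
Step 1: [XG]G
Step 2: [[XG]G]G

Answer: [[XG]G]G


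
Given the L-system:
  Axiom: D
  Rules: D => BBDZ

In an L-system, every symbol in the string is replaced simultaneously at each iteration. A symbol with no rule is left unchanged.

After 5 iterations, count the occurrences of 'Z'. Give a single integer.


Answer: 5

Derivation:
Step 0: D  (0 'Z')
Step 1: BBDZ  (1 'Z')
Step 2: BBBBDZZ  (2 'Z')
Step 3: BBBBBBDZZZ  (3 'Z')
Step 4: BBBBBBBBDZZZZ  (4 'Z')
Step 5: BBBBBBBBBBDZZZZZ  (5 'Z')


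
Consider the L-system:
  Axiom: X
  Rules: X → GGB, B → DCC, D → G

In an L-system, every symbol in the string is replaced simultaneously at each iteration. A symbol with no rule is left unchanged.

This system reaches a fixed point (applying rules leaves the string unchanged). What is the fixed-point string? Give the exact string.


Step 0: X
Step 1: GGB
Step 2: GGDCC
Step 3: GGGCC
Step 4: GGGCC  (unchanged — fixed point at step 3)

Answer: GGGCC


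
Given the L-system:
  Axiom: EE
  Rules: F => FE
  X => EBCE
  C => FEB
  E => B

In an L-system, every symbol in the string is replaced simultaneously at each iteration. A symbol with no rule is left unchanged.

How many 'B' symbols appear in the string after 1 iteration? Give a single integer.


Answer: 2

Derivation:
Step 0: EE  (0 'B')
Step 1: BB  (2 'B')


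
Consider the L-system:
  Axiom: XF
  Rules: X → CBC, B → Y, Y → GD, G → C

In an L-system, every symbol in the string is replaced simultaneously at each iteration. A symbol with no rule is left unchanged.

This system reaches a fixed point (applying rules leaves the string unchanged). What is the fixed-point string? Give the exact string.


Answer: CCDCF

Derivation:
Step 0: XF
Step 1: CBCF
Step 2: CYCF
Step 3: CGDCF
Step 4: CCDCF
Step 5: CCDCF  (unchanged — fixed point at step 4)


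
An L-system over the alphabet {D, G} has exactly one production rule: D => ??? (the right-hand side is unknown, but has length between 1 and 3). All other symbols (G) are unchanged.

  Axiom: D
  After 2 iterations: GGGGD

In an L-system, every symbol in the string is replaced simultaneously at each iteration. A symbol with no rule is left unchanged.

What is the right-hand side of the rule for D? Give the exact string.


Answer: GGD

Derivation:
Trying D => GGD:
  Step 0: D
  Step 1: GGD
  Step 2: GGGGD
Matches the given result.


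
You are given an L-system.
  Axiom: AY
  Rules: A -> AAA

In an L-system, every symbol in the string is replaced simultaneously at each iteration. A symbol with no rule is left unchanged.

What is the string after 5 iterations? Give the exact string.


Answer: AAAAAAAAAAAAAAAAAAAAAAAAAAAAAAAAAAAAAAAAAAAAAAAAAAAAAAAAAAAAAAAAAAAAAAAAAAAAAAAAAAAAAAAAAAAAAAAAAAAAAAAAAAAAAAAAAAAAAAAAAAAAAAAAAAAAAAAAAAAAAAAAAAAAAAAAAAAAAAAAAAAAAAAAAAAAAAAAAAAAAAAAAAAAAAAAAAAAAAAAAAAAAAAAAAAAAAAAAAAAAAAAAAAAAAAAAAAAAAAAAAAY

Derivation:
Step 0: AY
Step 1: AAAY
Step 2: AAAAAAAAAY
Step 3: AAAAAAAAAAAAAAAAAAAAAAAAAAAY
Step 4: AAAAAAAAAAAAAAAAAAAAAAAAAAAAAAAAAAAAAAAAAAAAAAAAAAAAAAAAAAAAAAAAAAAAAAAAAAAAAAAAAY
Step 5: AAAAAAAAAAAAAAAAAAAAAAAAAAAAAAAAAAAAAAAAAAAAAAAAAAAAAAAAAAAAAAAAAAAAAAAAAAAAAAAAAAAAAAAAAAAAAAAAAAAAAAAAAAAAAAAAAAAAAAAAAAAAAAAAAAAAAAAAAAAAAAAAAAAAAAAAAAAAAAAAAAAAAAAAAAAAAAAAAAAAAAAAAAAAAAAAAAAAAAAAAAAAAAAAAAAAAAAAAAAAAAAAAAAAAAAAAAAAAAAAAAAY


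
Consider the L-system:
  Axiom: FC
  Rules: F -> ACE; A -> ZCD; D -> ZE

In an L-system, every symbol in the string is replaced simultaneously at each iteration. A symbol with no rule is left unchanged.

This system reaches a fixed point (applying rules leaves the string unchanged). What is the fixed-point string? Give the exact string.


Step 0: FC
Step 1: ACEC
Step 2: ZCDCEC
Step 3: ZCZECEC
Step 4: ZCZECEC  (unchanged — fixed point at step 3)

Answer: ZCZECEC


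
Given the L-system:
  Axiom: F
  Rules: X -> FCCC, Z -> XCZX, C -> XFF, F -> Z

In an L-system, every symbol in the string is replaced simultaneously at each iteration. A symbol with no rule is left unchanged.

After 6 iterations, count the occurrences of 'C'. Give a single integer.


Answer: 82

Derivation:
Step 0: F  (0 'C')
Step 1: Z  (0 'C')
Step 2: XCZX  (1 'C')
Step 3: FCCCXFFXCZXFCCC  (7 'C')
Step 4: ZXFFXFFXFFFCCCZZFCCCXFFXCZXFCCCZXFFXFFXFF  (10 'C')
Step 5: XCZXFCCCZZFCCCZZFCCCZZZXFFXFFXFFXCZXXCZXZXFFXFFXFFFCCCZZFCCCXFFXCZXFCCCZXFFXFFXFFXCZXFCCCZZFCCCZZFCCCZZ  (32 'C')
Step 6: FCCCXFFXCZXFCCCZXFFXFFXFFXCZXXCZXZXFFXFFXFFXCZXXCZXZXFFXFFXFFXCZXXCZXXCZXFCCCZZFCCCZZFCCCZZFCCCXFFXCZXFCCCFCCCXFFXCZXFCCCXCZXFCCCZZFCCCZZFCCCZZZXFFXFFXFFXCZXXCZXZXFFXFFXFFFCCCZZFCCCXFFXCZXFCCCZXFFXFFXFFXCZXFCCCZZFCCCZZFCCCZZFCCCXFFXCZXFCCCZXFFXFFXFFXCZXXCZXZXFFXFFXFFXCZXXCZXZXFFXFFXFFXCZXXCZX  (82 'C')


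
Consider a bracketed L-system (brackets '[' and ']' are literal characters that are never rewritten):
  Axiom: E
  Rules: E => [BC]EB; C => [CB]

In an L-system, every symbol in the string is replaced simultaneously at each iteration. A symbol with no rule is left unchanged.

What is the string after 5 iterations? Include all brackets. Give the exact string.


Answer: [B[[[[CB]B]B]B]][B[[[CB]B]B]][B[[CB]B]][B[CB]][BC]EBBBBB

Derivation:
Step 0: E
Step 1: [BC]EB
Step 2: [B[CB]][BC]EBB
Step 3: [B[[CB]B]][B[CB]][BC]EBBB
Step 4: [B[[[CB]B]B]][B[[CB]B]][B[CB]][BC]EBBBB
Step 5: [B[[[[CB]B]B]B]][B[[[CB]B]B]][B[[CB]B]][B[CB]][BC]EBBBBB


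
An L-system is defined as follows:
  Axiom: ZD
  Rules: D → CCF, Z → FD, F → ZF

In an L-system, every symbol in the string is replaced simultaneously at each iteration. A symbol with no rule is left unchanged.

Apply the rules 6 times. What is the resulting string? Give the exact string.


Answer: ZFCCFFDZFCCFDZFFDZFCCZFZFCCFFDZFCCFDZFCCZFZFCCFFDZFCCZFCCFFDZFCCFDZFFDZFCCZFZFCCFFDZF

Derivation:
Step 0: ZD
Step 1: FDCCF
Step 2: ZFCCFCCZF
Step 3: FDZFCCZFCCFDZF
Step 4: ZFCCFFDZFCCFDZFCCZFCCFFDZF
Step 5: FDZFCCZFZFCCFFDZFCCZFCCFFDZFCCFDZFCCZFZFCCFFDZF
Step 6: ZFCCFFDZFCCFDZFFDZFCCZFZFCCFFDZFCCFDZFCCZFZFCCFFDZFCCZFCCFFDZFCCFDZFFDZFCCZFZFCCFFDZF


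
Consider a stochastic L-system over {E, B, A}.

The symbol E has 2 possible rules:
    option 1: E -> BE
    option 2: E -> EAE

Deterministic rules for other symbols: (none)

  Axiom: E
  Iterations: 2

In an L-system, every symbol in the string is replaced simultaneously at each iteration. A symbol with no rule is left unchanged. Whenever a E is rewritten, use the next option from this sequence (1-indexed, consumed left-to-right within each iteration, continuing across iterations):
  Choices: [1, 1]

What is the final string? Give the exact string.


Step 0: E
Step 1: BE  (used choices [1])
Step 2: BBE  (used choices [1])

Answer: BBE


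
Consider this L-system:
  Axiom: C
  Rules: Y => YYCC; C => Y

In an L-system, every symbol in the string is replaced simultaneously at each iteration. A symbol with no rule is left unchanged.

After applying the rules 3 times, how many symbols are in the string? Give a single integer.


Step 0: length = 1
Step 1: length = 1
Step 2: length = 4
Step 3: length = 10

Answer: 10


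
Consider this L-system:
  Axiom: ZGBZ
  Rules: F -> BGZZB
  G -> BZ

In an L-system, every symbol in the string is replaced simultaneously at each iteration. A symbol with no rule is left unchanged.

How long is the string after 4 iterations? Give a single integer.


Step 0: length = 4
Step 1: length = 5
Step 2: length = 5
Step 3: length = 5
Step 4: length = 5

Answer: 5


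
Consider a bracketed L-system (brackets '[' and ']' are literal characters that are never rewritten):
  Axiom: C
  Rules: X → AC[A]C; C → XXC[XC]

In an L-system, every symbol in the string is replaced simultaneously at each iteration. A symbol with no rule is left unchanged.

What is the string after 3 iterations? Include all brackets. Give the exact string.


Step 0: C
Step 1: XXC[XC]
Step 2: AC[A]CAC[A]CXXC[XC][AC[A]CXXC[XC]]
Step 3: AXXC[XC][A]XXC[XC]AXXC[XC][A]XXC[XC]AC[A]CAC[A]CXXC[XC][AC[A]CXXC[XC]][AXXC[XC][A]XXC[XC]AC[A]CAC[A]CXXC[XC][AC[A]CXXC[XC]]]

Answer: AXXC[XC][A]XXC[XC]AXXC[XC][A]XXC[XC]AC[A]CAC[A]CXXC[XC][AC[A]CXXC[XC]][AXXC[XC][A]XXC[XC]AC[A]CAC[A]CXXC[XC][AC[A]CXXC[XC]]]


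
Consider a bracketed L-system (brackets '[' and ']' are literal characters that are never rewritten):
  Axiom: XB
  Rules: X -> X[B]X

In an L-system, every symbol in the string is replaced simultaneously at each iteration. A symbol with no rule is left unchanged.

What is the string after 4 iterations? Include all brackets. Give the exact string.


Step 0: XB
Step 1: X[B]XB
Step 2: X[B]X[B]X[B]XB
Step 3: X[B]X[B]X[B]X[B]X[B]X[B]X[B]XB
Step 4: X[B]X[B]X[B]X[B]X[B]X[B]X[B]X[B]X[B]X[B]X[B]X[B]X[B]X[B]X[B]XB

Answer: X[B]X[B]X[B]X[B]X[B]X[B]X[B]X[B]X[B]X[B]X[B]X[B]X[B]X[B]X[B]XB


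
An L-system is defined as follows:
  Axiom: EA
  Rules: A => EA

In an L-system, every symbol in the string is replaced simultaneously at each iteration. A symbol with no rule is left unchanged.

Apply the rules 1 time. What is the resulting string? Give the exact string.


Step 0: EA
Step 1: EEA

Answer: EEA


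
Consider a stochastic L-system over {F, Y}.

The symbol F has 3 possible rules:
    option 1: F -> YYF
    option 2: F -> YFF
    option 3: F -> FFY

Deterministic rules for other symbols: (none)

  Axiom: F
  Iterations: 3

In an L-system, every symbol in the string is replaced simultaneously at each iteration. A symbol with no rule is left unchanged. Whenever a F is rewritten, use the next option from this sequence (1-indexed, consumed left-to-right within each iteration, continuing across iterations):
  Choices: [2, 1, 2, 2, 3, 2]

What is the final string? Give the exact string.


Step 0: F
Step 1: YFF  (used choices [2])
Step 2: YYYFYFF  (used choices [1, 2])
Step 3: YYYYFFYFFYYFF  (used choices [2, 3, 2])

Answer: YYYYFFYFFYYFF


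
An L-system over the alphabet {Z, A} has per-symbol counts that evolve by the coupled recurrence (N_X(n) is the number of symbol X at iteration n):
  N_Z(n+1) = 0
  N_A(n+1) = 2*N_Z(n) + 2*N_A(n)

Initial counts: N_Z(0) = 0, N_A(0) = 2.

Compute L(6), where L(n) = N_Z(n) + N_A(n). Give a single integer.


Answer: 128

Derivation:
Step 0: N_Z=0, N_A=2, L=2
Step 1: N_Z=0, N_A=4, L=4
Step 2: N_Z=0, N_A=8, L=8
Step 3: N_Z=0, N_A=16, L=16
Step 4: N_Z=0, N_A=32, L=32
Step 5: N_Z=0, N_A=64, L=64
Step 6: N_Z=0, N_A=128, L=128


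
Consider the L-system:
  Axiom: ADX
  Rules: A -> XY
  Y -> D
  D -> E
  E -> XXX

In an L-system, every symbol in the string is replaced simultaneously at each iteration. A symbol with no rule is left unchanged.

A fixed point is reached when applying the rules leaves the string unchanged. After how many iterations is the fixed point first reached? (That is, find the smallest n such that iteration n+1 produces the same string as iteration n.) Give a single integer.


Answer: 4

Derivation:
Step 0: ADX
Step 1: XYEX
Step 2: XDXXXX
Step 3: XEXXXX
Step 4: XXXXXXXX
Step 5: XXXXXXXX  (unchanged — fixed point at step 4)


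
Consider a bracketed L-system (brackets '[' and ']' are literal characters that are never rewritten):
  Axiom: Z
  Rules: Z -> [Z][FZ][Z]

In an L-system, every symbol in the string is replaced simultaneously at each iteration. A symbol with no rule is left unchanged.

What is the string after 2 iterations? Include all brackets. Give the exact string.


Answer: [[Z][FZ][Z]][F[Z][FZ][Z]][[Z][FZ][Z]]

Derivation:
Step 0: Z
Step 1: [Z][FZ][Z]
Step 2: [[Z][FZ][Z]][F[Z][FZ][Z]][[Z][FZ][Z]]


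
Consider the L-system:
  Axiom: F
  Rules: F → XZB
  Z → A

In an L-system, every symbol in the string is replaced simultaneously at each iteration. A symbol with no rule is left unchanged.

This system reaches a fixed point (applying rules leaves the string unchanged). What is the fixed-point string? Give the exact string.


Step 0: F
Step 1: XZB
Step 2: XAB
Step 3: XAB  (unchanged — fixed point at step 2)

Answer: XAB


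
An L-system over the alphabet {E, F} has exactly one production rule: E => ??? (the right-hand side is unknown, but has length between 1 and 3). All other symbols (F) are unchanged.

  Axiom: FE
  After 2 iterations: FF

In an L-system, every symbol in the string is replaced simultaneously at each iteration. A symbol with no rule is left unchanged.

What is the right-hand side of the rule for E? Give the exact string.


Answer: F

Derivation:
Trying E => F:
  Step 0: FE
  Step 1: FF
  Step 2: FF
Matches the given result.


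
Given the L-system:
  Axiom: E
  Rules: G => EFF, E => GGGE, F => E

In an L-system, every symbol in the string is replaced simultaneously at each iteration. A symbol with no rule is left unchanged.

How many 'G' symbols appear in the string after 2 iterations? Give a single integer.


Step 0: E  (0 'G')
Step 1: GGGE  (3 'G')
Step 2: EFFEFFEFFGGGE  (3 'G')

Answer: 3


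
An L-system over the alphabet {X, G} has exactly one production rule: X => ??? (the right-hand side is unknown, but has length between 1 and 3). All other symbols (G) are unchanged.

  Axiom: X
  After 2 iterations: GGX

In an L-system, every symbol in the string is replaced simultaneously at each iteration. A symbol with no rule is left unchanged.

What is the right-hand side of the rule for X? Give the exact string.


Trying X => GX:
  Step 0: X
  Step 1: GX
  Step 2: GGX
Matches the given result.

Answer: GX


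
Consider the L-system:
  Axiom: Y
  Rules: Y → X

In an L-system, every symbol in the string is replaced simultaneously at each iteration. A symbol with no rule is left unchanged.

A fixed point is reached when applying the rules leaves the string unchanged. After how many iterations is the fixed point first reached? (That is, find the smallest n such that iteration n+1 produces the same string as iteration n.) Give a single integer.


Step 0: Y
Step 1: X
Step 2: X  (unchanged — fixed point at step 1)

Answer: 1


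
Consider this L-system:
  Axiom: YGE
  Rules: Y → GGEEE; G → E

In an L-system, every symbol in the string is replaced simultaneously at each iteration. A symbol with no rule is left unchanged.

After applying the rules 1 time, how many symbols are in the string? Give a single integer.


Step 0: length = 3
Step 1: length = 7

Answer: 7


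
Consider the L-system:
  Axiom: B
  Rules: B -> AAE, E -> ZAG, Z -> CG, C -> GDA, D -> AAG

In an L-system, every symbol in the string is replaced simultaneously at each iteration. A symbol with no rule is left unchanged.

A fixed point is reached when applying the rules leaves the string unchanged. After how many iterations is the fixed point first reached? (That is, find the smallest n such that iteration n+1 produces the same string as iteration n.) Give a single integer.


Step 0: B
Step 1: AAE
Step 2: AAZAG
Step 3: AACGAG
Step 4: AAGDAGAG
Step 5: AAGAAGAGAG
Step 6: AAGAAGAGAG  (unchanged — fixed point at step 5)

Answer: 5


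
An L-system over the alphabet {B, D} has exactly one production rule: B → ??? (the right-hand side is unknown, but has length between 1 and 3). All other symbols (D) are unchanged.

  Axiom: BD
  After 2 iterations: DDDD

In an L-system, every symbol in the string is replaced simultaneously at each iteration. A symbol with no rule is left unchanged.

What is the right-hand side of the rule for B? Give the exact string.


Answer: DDD

Derivation:
Trying B → DDD:
  Step 0: BD
  Step 1: DDDD
  Step 2: DDDD
Matches the given result.
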